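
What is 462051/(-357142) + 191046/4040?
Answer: 16590966123/360713420 ≈ 45.995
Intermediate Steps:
462051/(-357142) + 191046/4040 = 462051*(-1/357142) + 191046*(1/4040) = -462051/357142 + 95523/2020 = 16590966123/360713420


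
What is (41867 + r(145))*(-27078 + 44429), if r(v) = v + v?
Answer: 731466107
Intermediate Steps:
r(v) = 2*v
(41867 + r(145))*(-27078 + 44429) = (41867 + 2*145)*(-27078 + 44429) = (41867 + 290)*17351 = 42157*17351 = 731466107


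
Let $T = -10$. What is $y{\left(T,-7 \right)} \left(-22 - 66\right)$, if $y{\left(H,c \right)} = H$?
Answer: $880$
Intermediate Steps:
$y{\left(T,-7 \right)} \left(-22 - 66\right) = - 10 \left(-22 - 66\right) = \left(-10\right) \left(-88\right) = 880$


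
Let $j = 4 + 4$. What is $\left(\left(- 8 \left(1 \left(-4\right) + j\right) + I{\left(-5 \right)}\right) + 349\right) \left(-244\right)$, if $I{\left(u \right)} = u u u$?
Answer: $-46848$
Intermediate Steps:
$j = 8$
$I{\left(u \right)} = u^{3}$ ($I{\left(u \right)} = u^{2} u = u^{3}$)
$\left(\left(- 8 \left(1 \left(-4\right) + j\right) + I{\left(-5 \right)}\right) + 349\right) \left(-244\right) = \left(\left(- 8 \left(1 \left(-4\right) + 8\right) + \left(-5\right)^{3}\right) + 349\right) \left(-244\right) = \left(\left(- 8 \left(-4 + 8\right) - 125\right) + 349\right) \left(-244\right) = \left(\left(\left(-8\right) 4 - 125\right) + 349\right) \left(-244\right) = \left(\left(-32 - 125\right) + 349\right) \left(-244\right) = \left(-157 + 349\right) \left(-244\right) = 192 \left(-244\right) = -46848$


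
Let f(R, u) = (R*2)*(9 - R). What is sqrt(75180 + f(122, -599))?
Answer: 2*sqrt(11902) ≈ 218.19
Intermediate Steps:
f(R, u) = 2*R*(9 - R) (f(R, u) = (2*R)*(9 - R) = 2*R*(9 - R))
sqrt(75180 + f(122, -599)) = sqrt(75180 + 2*122*(9 - 1*122)) = sqrt(75180 + 2*122*(9 - 122)) = sqrt(75180 + 2*122*(-113)) = sqrt(75180 - 27572) = sqrt(47608) = 2*sqrt(11902)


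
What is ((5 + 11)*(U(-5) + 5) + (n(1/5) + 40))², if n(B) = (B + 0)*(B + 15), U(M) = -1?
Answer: 7160976/625 ≈ 11458.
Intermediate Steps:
n(B) = B*(15 + B)
((5 + 11)*(U(-5) + 5) + (n(1/5) + 40))² = ((5 + 11)*(-1 + 5) + ((15 + 1/5)/5 + 40))² = (16*4 + ((15 + ⅕)/5 + 40))² = (64 + ((⅕)*(76/5) + 40))² = (64 + (76/25 + 40))² = (64 + 1076/25)² = (2676/25)² = 7160976/625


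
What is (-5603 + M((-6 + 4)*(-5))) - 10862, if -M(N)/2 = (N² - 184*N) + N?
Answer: -13005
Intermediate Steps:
M(N) = -2*N² + 366*N (M(N) = -2*((N² - 184*N) + N) = -2*(N² - 183*N) = -2*N² + 366*N)
(-5603 + M((-6 + 4)*(-5))) - 10862 = (-5603 + 2*((-6 + 4)*(-5))*(183 - (-6 + 4)*(-5))) - 10862 = (-5603 + 2*(-2*(-5))*(183 - (-2)*(-5))) - 10862 = (-5603 + 2*10*(183 - 1*10)) - 10862 = (-5603 + 2*10*(183 - 10)) - 10862 = (-5603 + 2*10*173) - 10862 = (-5603 + 3460) - 10862 = -2143 - 10862 = -13005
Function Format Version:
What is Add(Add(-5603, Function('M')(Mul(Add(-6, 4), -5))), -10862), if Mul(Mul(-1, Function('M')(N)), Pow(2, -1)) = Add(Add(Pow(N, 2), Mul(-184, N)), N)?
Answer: -13005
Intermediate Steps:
Function('M')(N) = Add(Mul(-2, Pow(N, 2)), Mul(366, N)) (Function('M')(N) = Mul(-2, Add(Add(Pow(N, 2), Mul(-184, N)), N)) = Mul(-2, Add(Pow(N, 2), Mul(-183, N))) = Add(Mul(-2, Pow(N, 2)), Mul(366, N)))
Add(Add(-5603, Function('M')(Mul(Add(-6, 4), -5))), -10862) = Add(Add(-5603, Mul(2, Mul(Add(-6, 4), -5), Add(183, Mul(-1, Mul(Add(-6, 4), -5))))), -10862) = Add(Add(-5603, Mul(2, Mul(-2, -5), Add(183, Mul(-1, Mul(-2, -5))))), -10862) = Add(Add(-5603, Mul(2, 10, Add(183, Mul(-1, 10)))), -10862) = Add(Add(-5603, Mul(2, 10, Add(183, -10))), -10862) = Add(Add(-5603, Mul(2, 10, 173)), -10862) = Add(Add(-5603, 3460), -10862) = Add(-2143, -10862) = -13005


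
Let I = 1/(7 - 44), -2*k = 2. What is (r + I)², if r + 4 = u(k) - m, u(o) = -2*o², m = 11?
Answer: 396900/1369 ≈ 289.92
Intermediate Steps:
k = -1 (k = -½*2 = -1)
I = -1/37 (I = 1/(-37) = -1/37 ≈ -0.027027)
r = -17 (r = -4 + (-2*(-1)² - 1*11) = -4 + (-2*1 - 11) = -4 + (-2 - 11) = -4 - 13 = -17)
(r + I)² = (-17 - 1/37)² = (-630/37)² = 396900/1369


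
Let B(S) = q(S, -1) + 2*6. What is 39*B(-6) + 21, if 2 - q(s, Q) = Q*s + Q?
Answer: 372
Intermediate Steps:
q(s, Q) = 2 - Q - Q*s (q(s, Q) = 2 - (Q*s + Q) = 2 - (Q + Q*s) = 2 + (-Q - Q*s) = 2 - Q - Q*s)
B(S) = 15 + S (B(S) = (2 - 1*(-1) - 1*(-1)*S) + 2*6 = (2 + 1 + S) + 12 = (3 + S) + 12 = 15 + S)
39*B(-6) + 21 = 39*(15 - 6) + 21 = 39*9 + 21 = 351 + 21 = 372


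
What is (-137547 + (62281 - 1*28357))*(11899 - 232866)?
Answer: 22897263441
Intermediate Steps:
(-137547 + (62281 - 1*28357))*(11899 - 232866) = (-137547 + (62281 - 28357))*(-220967) = (-137547 + 33924)*(-220967) = -103623*(-220967) = 22897263441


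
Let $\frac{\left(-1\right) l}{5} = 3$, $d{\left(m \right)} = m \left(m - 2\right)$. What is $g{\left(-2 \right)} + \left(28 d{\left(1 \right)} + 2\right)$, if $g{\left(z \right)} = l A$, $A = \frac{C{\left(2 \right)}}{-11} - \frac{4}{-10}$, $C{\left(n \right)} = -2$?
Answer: $- \frac{382}{11} \approx -34.727$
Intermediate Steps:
$d{\left(m \right)} = m \left(-2 + m\right)$
$l = -15$ ($l = \left(-5\right) 3 = -15$)
$A = \frac{32}{55}$ ($A = - \frac{2}{-11} - \frac{4}{-10} = \left(-2\right) \left(- \frac{1}{11}\right) - - \frac{2}{5} = \frac{2}{11} + \frac{2}{5} = \frac{32}{55} \approx 0.58182$)
$g{\left(z \right)} = - \frac{96}{11}$ ($g{\left(z \right)} = \left(-15\right) \frac{32}{55} = - \frac{96}{11}$)
$g{\left(-2 \right)} + \left(28 d{\left(1 \right)} + 2\right) = - \frac{96}{11} + \left(28 \cdot 1 \left(-2 + 1\right) + 2\right) = - \frac{96}{11} + \left(28 \cdot 1 \left(-1\right) + 2\right) = - \frac{96}{11} + \left(28 \left(-1\right) + 2\right) = - \frac{96}{11} + \left(-28 + 2\right) = - \frac{96}{11} - 26 = - \frac{382}{11}$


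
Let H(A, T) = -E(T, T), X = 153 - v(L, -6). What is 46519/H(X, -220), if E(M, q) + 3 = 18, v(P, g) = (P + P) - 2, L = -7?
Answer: -46519/15 ≈ -3101.3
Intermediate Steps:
v(P, g) = -2 + 2*P (v(P, g) = 2*P - 2 = -2 + 2*P)
E(M, q) = 15 (E(M, q) = -3 + 18 = 15)
X = 169 (X = 153 - (-2 + 2*(-7)) = 153 - (-2 - 14) = 153 - 1*(-16) = 153 + 16 = 169)
H(A, T) = -15 (H(A, T) = -1*15 = -15)
46519/H(X, -220) = 46519/(-15) = 46519*(-1/15) = -46519/15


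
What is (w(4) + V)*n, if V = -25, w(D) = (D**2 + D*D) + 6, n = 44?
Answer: 572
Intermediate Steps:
w(D) = 6 + 2*D**2 (w(D) = (D**2 + D**2) + 6 = 2*D**2 + 6 = 6 + 2*D**2)
(w(4) + V)*n = ((6 + 2*4**2) - 25)*44 = ((6 + 2*16) - 25)*44 = ((6 + 32) - 25)*44 = (38 - 25)*44 = 13*44 = 572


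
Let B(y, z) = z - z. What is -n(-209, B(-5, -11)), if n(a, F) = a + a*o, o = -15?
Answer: -2926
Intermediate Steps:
B(y, z) = 0
n(a, F) = -14*a (n(a, F) = a + a*(-15) = a - 15*a = -14*a)
-n(-209, B(-5, -11)) = -(-14)*(-209) = -1*2926 = -2926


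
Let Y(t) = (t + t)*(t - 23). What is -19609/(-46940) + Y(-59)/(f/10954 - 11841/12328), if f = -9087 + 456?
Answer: -30664898206641271/5541484848540 ≈ -5533.7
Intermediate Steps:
f = -8631
Y(t) = 2*t*(-23 + t) (Y(t) = (2*t)*(-23 + t) = 2*t*(-23 + t))
-19609/(-46940) + Y(-59)/(f/10954 - 11841/12328) = -19609/(-46940) + (2*(-59)*(-23 - 59))/(-8631/10954 - 11841/12328) = -19609*(-1/46940) + (2*(-59)*(-82))/(-8631*1/10954 - 11841*1/12328) = 19609/46940 + 9676/(-8631/10954 - 11841/12328) = 19609/46940 + 9676/(-118054641/67520456) = 19609/46940 + 9676*(-67520456/118054641) = 19609/46940 - 653327932256/118054641 = -30664898206641271/5541484848540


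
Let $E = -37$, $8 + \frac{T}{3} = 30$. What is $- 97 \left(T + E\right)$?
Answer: $-2813$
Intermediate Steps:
$T = 66$ ($T = -24 + 3 \cdot 30 = -24 + 90 = 66$)
$- 97 \left(T + E\right) = - 97 \left(66 - 37\right) = \left(-97\right) 29 = -2813$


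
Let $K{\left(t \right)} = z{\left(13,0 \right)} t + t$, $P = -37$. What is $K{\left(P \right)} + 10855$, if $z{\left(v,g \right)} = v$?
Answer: $10337$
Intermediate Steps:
$K{\left(t \right)} = 14 t$ ($K{\left(t \right)} = 13 t + t = 14 t$)
$K{\left(P \right)} + 10855 = 14 \left(-37\right) + 10855 = -518 + 10855 = 10337$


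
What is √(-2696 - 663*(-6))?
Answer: √1282 ≈ 35.805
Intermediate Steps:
√(-2696 - 663*(-6)) = √(-2696 - 39*(-102)) = √(-2696 + 3978) = √1282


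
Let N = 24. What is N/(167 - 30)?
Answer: 24/137 ≈ 0.17518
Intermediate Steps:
N/(167 - 30) = 24/(167 - 30) = 24/137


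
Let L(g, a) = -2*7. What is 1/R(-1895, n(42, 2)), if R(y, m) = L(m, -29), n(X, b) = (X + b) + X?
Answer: -1/14 ≈ -0.071429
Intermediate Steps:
L(g, a) = -14
n(X, b) = b + 2*X
R(y, m) = -14
1/R(-1895, n(42, 2)) = 1/(-14) = -1/14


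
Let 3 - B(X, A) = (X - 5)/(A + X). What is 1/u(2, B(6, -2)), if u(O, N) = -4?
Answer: -¼ ≈ -0.25000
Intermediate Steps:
B(X, A) = 3 - (-5 + X)/(A + X) (B(X, A) = 3 - (X - 5)/(A + X) = 3 - (-5 + X)/(A + X))
1/u(2, B(6, -2)) = 1/(-4) = -¼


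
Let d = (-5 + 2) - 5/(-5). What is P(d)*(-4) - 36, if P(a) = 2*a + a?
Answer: -12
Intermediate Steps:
d = -2 (d = -3 - 5*(-⅕) = -3 + 1 = -2)
P(a) = 3*a
P(d)*(-4) - 36 = (3*(-2))*(-4) - 36 = -6*(-4) - 36 = 24 - 36 = -12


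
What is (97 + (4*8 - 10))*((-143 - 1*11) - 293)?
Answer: -53193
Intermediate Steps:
(97 + (4*8 - 10))*((-143 - 1*11) - 293) = (97 + (32 - 10))*((-143 - 11) - 293) = (97 + 22)*(-154 - 293) = 119*(-447) = -53193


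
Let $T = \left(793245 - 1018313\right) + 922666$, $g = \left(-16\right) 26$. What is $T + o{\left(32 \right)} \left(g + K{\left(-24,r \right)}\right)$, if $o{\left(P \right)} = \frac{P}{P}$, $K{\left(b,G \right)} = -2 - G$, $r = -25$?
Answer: $697205$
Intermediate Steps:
$g = -416$
$o{\left(P \right)} = 1$
$T = 697598$ ($T = -225068 + 922666 = 697598$)
$T + o{\left(32 \right)} \left(g + K{\left(-24,r \right)}\right) = 697598 + 1 \left(-416 - -23\right) = 697598 + 1 \left(-416 + \left(-2 + 25\right)\right) = 697598 + 1 \left(-416 + 23\right) = 697598 + 1 \left(-393\right) = 697598 - 393 = 697205$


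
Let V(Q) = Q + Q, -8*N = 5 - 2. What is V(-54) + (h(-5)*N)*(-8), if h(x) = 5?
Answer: -93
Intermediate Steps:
N = -3/8 (N = -(5 - 2)/8 = -⅛*3 = -3/8 ≈ -0.37500)
V(Q) = 2*Q
V(-54) + (h(-5)*N)*(-8) = 2*(-54) + (5*(-3/8))*(-8) = -108 - 15/8*(-8) = -108 + 15 = -93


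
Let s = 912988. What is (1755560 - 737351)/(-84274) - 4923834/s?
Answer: -168070473126/9617643839 ≈ -17.475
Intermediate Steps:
(1755560 - 737351)/(-84274) - 4923834/s = (1755560 - 737351)/(-84274) - 4923834/912988 = 1018209*(-1/84274) - 4923834*1/912988 = -1018209/84274 - 2461917/456494 = -168070473126/9617643839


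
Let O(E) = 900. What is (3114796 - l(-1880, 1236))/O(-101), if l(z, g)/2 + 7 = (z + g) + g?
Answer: 1556813/450 ≈ 3459.6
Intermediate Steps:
l(z, g) = -14 + 2*z + 4*g (l(z, g) = -14 + 2*((z + g) + g) = -14 + 2*((g + z) + g) = -14 + 2*(z + 2*g) = -14 + (2*z + 4*g) = -14 + 2*z + 4*g)
(3114796 - l(-1880, 1236))/O(-101) = (3114796 - (-14 + 2*(-1880) + 4*1236))/900 = (3114796 - (-14 - 3760 + 4944))*(1/900) = (3114796 - 1*1170)*(1/900) = (3114796 - 1170)*(1/900) = 3113626*(1/900) = 1556813/450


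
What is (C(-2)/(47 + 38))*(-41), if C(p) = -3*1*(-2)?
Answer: -246/85 ≈ -2.8941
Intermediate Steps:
C(p) = 6 (C(p) = -3*(-2) = 6)
(C(-2)/(47 + 38))*(-41) = (6/(47 + 38))*(-41) = (6/85)*(-41) = -246/85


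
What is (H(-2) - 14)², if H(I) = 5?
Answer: 81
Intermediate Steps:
(H(-2) - 14)² = (5 - 14)² = (-9)² = 81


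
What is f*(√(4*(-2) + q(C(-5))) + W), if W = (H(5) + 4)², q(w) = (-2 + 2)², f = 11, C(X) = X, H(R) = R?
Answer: 891 + 22*I*√2 ≈ 891.0 + 31.113*I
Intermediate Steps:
q(w) = 0 (q(w) = 0² = 0)
W = 81 (W = (5 + 4)² = 9² = 81)
f*(√(4*(-2) + q(C(-5))) + W) = 11*(√(4*(-2) + 0) + 81) = 11*(√(-8 + 0) + 81) = 11*(√(-8) + 81) = 11*(2*I*√2 + 81) = 11*(81 + 2*I*√2) = 891 + 22*I*√2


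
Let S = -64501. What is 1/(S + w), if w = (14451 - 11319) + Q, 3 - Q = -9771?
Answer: -1/51595 ≈ -1.9382e-5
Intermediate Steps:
Q = 9774 (Q = 3 - 1*(-9771) = 3 + 9771 = 9774)
w = 12906 (w = (14451 - 11319) + 9774 = 3132 + 9774 = 12906)
1/(S + w) = 1/(-64501 + 12906) = 1/(-51595) = -1/51595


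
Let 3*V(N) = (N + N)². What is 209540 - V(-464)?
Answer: -232564/3 ≈ -77521.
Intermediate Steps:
V(N) = 4*N²/3 (V(N) = (N + N)²/3 = (2*N)²/3 = (4*N²)/3 = 4*N²/3)
209540 - V(-464) = 209540 - 4*(-464)²/3 = 209540 - 4*215296/3 = 209540 - 1*861184/3 = 209540 - 861184/3 = -232564/3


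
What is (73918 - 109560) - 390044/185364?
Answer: -1651783433/46341 ≈ -35644.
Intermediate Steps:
(73918 - 109560) - 390044/185364 = -35642 - 390044*1/185364 = -35642 - 97511/46341 = -1651783433/46341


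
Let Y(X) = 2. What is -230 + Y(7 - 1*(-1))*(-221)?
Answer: -672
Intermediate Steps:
-230 + Y(7 - 1*(-1))*(-221) = -230 + 2*(-221) = -230 - 442 = -672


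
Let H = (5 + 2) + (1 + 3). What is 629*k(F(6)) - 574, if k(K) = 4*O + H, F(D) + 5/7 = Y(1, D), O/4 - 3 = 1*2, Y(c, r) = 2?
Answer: 56665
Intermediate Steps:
O = 20 (O = 12 + 4*(1*2) = 12 + 4*2 = 12 + 8 = 20)
F(D) = 9/7 (F(D) = -5/7 + 2 = 9/7)
H = 11 (H = 7 + 4 = 11)
k(K) = 91 (k(K) = 4*20 + 11 = 80 + 11 = 91)
629*k(F(6)) - 574 = 629*91 - 574 = 57239 - 574 = 56665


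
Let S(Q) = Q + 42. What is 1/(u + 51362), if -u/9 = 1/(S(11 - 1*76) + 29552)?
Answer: 3281/168518721 ≈ 1.9470e-5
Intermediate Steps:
S(Q) = 42 + Q
u = -1/3281 (u = -9/((42 + (11 - 1*76)) + 29552) = -9/((42 + (11 - 76)) + 29552) = -9/((42 - 65) + 29552) = -9/(-23 + 29552) = -9/29529 = -9*1/29529 = -1/3281 ≈ -0.00030479)
1/(u + 51362) = 1/(-1/3281 + 51362) = 1/(168518721/3281) = 3281/168518721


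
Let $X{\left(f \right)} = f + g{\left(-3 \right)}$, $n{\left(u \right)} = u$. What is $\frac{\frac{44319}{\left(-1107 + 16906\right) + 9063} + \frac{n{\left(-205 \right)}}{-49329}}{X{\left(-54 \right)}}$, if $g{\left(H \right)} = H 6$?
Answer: $- \frac{2191308661}{88302067056} \approx -0.024816$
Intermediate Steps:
$g{\left(H \right)} = 6 H$
$X{\left(f \right)} = -18 + f$ ($X{\left(f \right)} = f + 6 \left(-3\right) = f - 18 = -18 + f$)
$\frac{\frac{44319}{\left(-1107 + 16906\right) + 9063} + \frac{n{\left(-205 \right)}}{-49329}}{X{\left(-54 \right)}} = \frac{\frac{44319}{\left(-1107 + 16906\right) + 9063} - \frac{205}{-49329}}{-18 - 54} = \frac{\frac{44319}{15799 + 9063} - - \frac{205}{49329}}{-72} = \left(\frac{44319}{24862} + \frac{205}{49329}\right) \left(- \frac{1}{72}\right) = \frac{2191308661}{1226417598} \left(- \frac{1}{72}\right) = - \frac{2191308661}{88302067056}$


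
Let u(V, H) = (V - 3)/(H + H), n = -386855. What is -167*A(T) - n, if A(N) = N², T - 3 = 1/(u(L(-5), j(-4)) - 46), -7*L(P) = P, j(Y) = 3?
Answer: 365594615213/948676 ≈ 3.8537e+5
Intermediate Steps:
L(P) = -P/7
u(V, H) = (-3 + V)/(2*H) (u(V, H) = (-3 + V)/((2*H)) = (-3 + V)*(1/(2*H)) = (-3 + V)/(2*H))
T = 2901/974 (T = 3 + 1/((½)*(-3 - ⅐*(-5))/3 - 46) = 3 + 1/((½)*(⅓)*(-3 + 5/7) - 46) = 3 + 1/((½)*(⅓)*(-16/7) - 46) = 3 + 1/(-8/21 - 46) = 3 + 1/(-974/21) = 3 - 21/974 = 2901/974 ≈ 2.9784)
-167*A(T) - n = -167*(2901/974)² - 1*(-386855) = -167*8415801/948676 + 386855 = -1405438767/948676 + 386855 = 365594615213/948676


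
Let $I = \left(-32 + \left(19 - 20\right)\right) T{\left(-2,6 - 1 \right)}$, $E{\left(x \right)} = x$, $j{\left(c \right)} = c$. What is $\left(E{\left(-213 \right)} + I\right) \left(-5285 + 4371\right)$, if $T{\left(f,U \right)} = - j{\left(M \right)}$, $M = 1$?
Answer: $164520$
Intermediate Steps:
$T{\left(f,U \right)} = -1$ ($T{\left(f,U \right)} = \left(-1\right) 1 = -1$)
$I = 33$ ($I = \left(-32 + \left(19 - 20\right)\right) \left(-1\right) = \left(-32 - 1\right) \left(-1\right) = \left(-33\right) \left(-1\right) = 33$)
$\left(E{\left(-213 \right)} + I\right) \left(-5285 + 4371\right) = \left(-213 + 33\right) \left(-5285 + 4371\right) = \left(-180\right) \left(-914\right) = 164520$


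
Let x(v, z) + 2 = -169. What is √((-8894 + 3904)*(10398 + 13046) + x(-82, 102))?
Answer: I*√116985731 ≈ 10816.0*I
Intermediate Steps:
x(v, z) = -171 (x(v, z) = -2 - 169 = -171)
√((-8894 + 3904)*(10398 + 13046) + x(-82, 102)) = √((-8894 + 3904)*(10398 + 13046) - 171) = √(-4990*23444 - 171) = √(-116985560 - 171) = √(-116985731) = I*√116985731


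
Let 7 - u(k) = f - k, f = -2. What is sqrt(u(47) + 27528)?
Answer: 8*sqrt(431) ≈ 166.08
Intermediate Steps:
u(k) = 9 + k (u(k) = 7 - (-2 - k) = 7 + (2 + k) = 9 + k)
sqrt(u(47) + 27528) = sqrt((9 + 47) + 27528) = sqrt(56 + 27528) = sqrt(27584) = 8*sqrt(431)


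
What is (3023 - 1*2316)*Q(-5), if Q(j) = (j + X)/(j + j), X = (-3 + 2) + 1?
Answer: 707/2 ≈ 353.50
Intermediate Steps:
X = 0 (X = -1 + 1 = 0)
Q(j) = ½ (Q(j) = (j + 0)/(j + j) = j/((2*j)) = j*(1/(2*j)) = ½)
(3023 - 1*2316)*Q(-5) = (3023 - 1*2316)*(½) = (3023 - 2316)*(½) = 707*(½) = 707/2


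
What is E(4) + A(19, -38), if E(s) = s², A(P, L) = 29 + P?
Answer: 64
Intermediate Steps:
E(4) + A(19, -38) = 4² + (29 + 19) = 16 + 48 = 64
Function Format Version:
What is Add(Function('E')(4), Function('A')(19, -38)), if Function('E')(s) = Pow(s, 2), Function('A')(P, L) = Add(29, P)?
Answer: 64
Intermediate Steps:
Add(Function('E')(4), Function('A')(19, -38)) = Add(Pow(4, 2), Add(29, 19)) = Add(16, 48) = 64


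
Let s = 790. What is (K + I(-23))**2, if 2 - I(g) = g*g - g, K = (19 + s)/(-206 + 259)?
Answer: 803212281/2809 ≈ 2.8594e+5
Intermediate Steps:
K = 809/53 (K = (19 + 790)/(-206 + 259) = 809/53 ≈ 15.264)
I(g) = 2 + g - g**2 (I(g) = 2 - (g*g - g) = 2 - (g**2 - g) = 2 + (g - g**2) = 2 + g - g**2)
(K + I(-23))**2 = (809/53 + (2 - 23 - 1*(-23)**2))**2 = (809/53 + (2 - 23 - 1*529))**2 = (809/53 + (2 - 23 - 529))**2 = (809/53 - 550)**2 = (-28341/53)**2 = 803212281/2809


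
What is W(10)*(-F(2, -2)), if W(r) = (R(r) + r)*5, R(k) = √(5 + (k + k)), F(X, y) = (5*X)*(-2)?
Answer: 1500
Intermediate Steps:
F(X, y) = -10*X
R(k) = √(5 + 2*k)
W(r) = 5*r + 5*√(5 + 2*r) (W(r) = (√(5 + 2*r) + r)*5 = (r + √(5 + 2*r))*5 = 5*r + 5*√(5 + 2*r))
W(10)*(-F(2, -2)) = (5*10 + 5*√(5 + 2*10))*(-(-10)*2) = (50 + 5*√(5 + 20))*(-1*(-20)) = (50 + 5*√25)*20 = (50 + 5*5)*20 = (50 + 25)*20 = 75*20 = 1500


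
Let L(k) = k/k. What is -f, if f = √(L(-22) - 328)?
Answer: -I*√327 ≈ -18.083*I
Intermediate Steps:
L(k) = 1
f = I*√327 (f = √(1 - 328) = √(-327) = I*√327 ≈ 18.083*I)
-f = -I*√327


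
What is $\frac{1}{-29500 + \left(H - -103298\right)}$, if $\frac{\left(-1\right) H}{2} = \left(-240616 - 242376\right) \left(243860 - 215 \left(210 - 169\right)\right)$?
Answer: $\frac{1}{227049783078} \approx 4.4043 \cdot 10^{-12}$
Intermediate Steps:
$H = 227049709280$ ($H = - 2 \left(-240616 - 242376\right) \left(243860 - 215 \left(210 - 169\right)\right) = - 2 \left(- 482992 \left(243860 - 8815\right)\right) = - 2 \left(\left(-482992\right) 235045\right) = \left(-2\right) \left(-113524854640\right) = 227049709280$)
$\frac{1}{-29500 + \left(H - -103298\right)} = \frac{1}{-29500 + \left(227049709280 - -103298\right)} = \frac{1}{-29500 + \left(227049709280 + 103298\right)} = \frac{1}{-29500 + 227049812578} = \frac{1}{227049783078}$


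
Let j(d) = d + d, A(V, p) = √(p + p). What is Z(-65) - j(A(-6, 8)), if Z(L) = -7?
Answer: -15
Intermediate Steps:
A(V, p) = √2*√p (A(V, p) = √(2*p) = √2*√p)
j(d) = 2*d
Z(-65) - j(A(-6, 8)) = -7 - 2*√2*√8 = -7 - 2*√2*(2*√2) = -7 - 2*4 = -7 - 1*8 = -7 - 8 = -15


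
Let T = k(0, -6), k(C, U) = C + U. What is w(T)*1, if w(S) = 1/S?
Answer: -⅙ ≈ -0.16667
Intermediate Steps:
T = -6 (T = 0 - 6 = -6)
w(T)*1 = 1/(-6) = -⅙*1 = -⅙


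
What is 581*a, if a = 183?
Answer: 106323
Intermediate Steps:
581*a = 581*183 = 106323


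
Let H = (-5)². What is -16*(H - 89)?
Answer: 1024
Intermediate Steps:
H = 25
-16*(H - 89) = -16*(25 - 89) = -16*(-64) = -1*(-1024) = 1024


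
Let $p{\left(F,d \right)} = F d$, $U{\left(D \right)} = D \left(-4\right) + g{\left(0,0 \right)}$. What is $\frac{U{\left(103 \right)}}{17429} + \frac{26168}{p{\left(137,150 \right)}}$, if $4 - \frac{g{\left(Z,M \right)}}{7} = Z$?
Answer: $\frac{224095436}{179082975} \approx 1.2514$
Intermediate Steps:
$g{\left(Z,M \right)} = 28 - 7 Z$
$U{\left(D \right)} = 28 - 4 D$ ($U{\left(D \right)} = D \left(-4\right) + \left(28 - 0\right) = - 4 D + \left(28 + 0\right) = - 4 D + 28 = 28 - 4 D$)
$\frac{U{\left(103 \right)}}{17429} + \frac{26168}{p{\left(137,150 \right)}} = \frac{28 - 412}{17429} + \frac{26168}{137 \cdot 150} = \left(28 - 412\right) \frac{1}{17429} + \frac{26168}{20550} = \left(-384\right) \frac{1}{17429} + 26168 \cdot \frac{1}{20550} = - \frac{384}{17429} + \frac{13084}{10275} = \frac{224095436}{179082975}$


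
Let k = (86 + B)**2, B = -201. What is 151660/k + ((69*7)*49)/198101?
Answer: 6071398747/523977145 ≈ 11.587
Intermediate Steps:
k = 13225 (k = (86 - 201)**2 = (-115)**2 = 13225)
151660/k + ((69*7)*49)/198101 = 151660/13225 + ((69*7)*49)/198101 = 151660*(1/13225) + (483*49)*(1/198101) = 30332/2645 + 23667*(1/198101) = 30332/2645 + 23667/198101 = 6071398747/523977145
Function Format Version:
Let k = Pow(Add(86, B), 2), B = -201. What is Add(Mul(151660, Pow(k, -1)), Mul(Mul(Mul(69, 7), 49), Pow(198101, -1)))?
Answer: Rational(6071398747, 523977145) ≈ 11.587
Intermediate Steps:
k = 13225 (k = Pow(Add(86, -201), 2) = Pow(-115, 2) = 13225)
Add(Mul(151660, Pow(k, -1)), Mul(Mul(Mul(69, 7), 49), Pow(198101, -1))) = Add(Mul(151660, Pow(13225, -1)), Mul(Mul(Mul(69, 7), 49), Pow(198101, -1))) = Add(Mul(151660, Rational(1, 13225)), Mul(Mul(483, 49), Rational(1, 198101))) = Add(Rational(30332, 2645), Mul(23667, Rational(1, 198101))) = Add(Rational(30332, 2645), Rational(23667, 198101)) = Rational(6071398747, 523977145)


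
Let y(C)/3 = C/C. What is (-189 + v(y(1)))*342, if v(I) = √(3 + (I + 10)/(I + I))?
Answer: -64638 + 57*√186 ≈ -63861.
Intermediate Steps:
y(C) = 3 (y(C) = 3*(C/C) = 3*1 = 3)
v(I) = √(3 + (10 + I)/(2*I)) (v(I) = √(3 + (10 + I)/((2*I))) = √(3 + (10 + I)*(1/(2*I))) = √(3 + (10 + I)/(2*I)))
(-189 + v(y(1)))*342 = (-189 + √(14 + 20/3)/2)*342 = (-189 + √(62/3)/2)*342 = (-189 + (√186/3)/2)*342 = (-189 + √186/6)*342 = -64638 + 57*√186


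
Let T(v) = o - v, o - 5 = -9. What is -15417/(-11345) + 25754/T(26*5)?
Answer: -145056626/760115 ≈ -190.84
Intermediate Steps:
o = -4 (o = 5 - 9 = -4)
T(v) = -4 - v
-15417/(-11345) + 25754/T(26*5) = -15417/(-11345) + 25754/(-4 - 26*5) = -15417*(-1/11345) + 25754/(-4 - 1*130) = 15417/11345 + 25754/(-4 - 130) = 15417/11345 + 25754/(-134) = 15417/11345 + 25754*(-1/134) = 15417/11345 - 12877/67 = -145056626/760115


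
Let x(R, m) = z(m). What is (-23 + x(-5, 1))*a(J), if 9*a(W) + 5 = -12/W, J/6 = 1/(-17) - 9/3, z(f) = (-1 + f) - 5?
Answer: 1582/117 ≈ 13.521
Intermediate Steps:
z(f) = -6 + f
x(R, m) = -6 + m
J = -312/17 (J = 6*(1/(-17) - 9/3) = 6*(1*(-1/17) - 9*⅓) = 6*(-1/17 - 3) = 6*(-52/17) = -312/17 ≈ -18.353)
a(W) = -5/9 - 4/(3*W) (a(W) = -5/9 + (-12/W)/9 = -5/9 - 4/(3*W))
(-23 + x(-5, 1))*a(J) = (-23 + (-6 + 1))*((-12 - 5*(-312/17))/(9*(-312/17))) = (-23 - 5)*((⅑)*(-17/312)*(-12 + 1560/17)) = -28*(-17)*1356/(9*312*17) = -28*(-113/234) = 1582/117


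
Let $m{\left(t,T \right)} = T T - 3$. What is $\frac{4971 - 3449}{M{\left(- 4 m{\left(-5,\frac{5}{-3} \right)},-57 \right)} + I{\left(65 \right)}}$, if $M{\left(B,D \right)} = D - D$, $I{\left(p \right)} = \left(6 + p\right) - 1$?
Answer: $\frac{761}{35} \approx 21.743$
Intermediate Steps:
$I{\left(p \right)} = 5 + p$
$m{\left(t,T \right)} = -3 + T^{2}$ ($m{\left(t,T \right)} = T^{2} - 3 = -3 + T^{2}$)
$M{\left(B,D \right)} = 0$
$\frac{4971 - 3449}{M{\left(- 4 m{\left(-5,\frac{5}{-3} \right)},-57 \right)} + I{\left(65 \right)}} = \frac{4971 - 3449}{0 + \left(5 + 65\right)} = \frac{1522}{0 + 70} = \frac{1522}{70} = 1522 \cdot \frac{1}{70} = \frac{761}{35}$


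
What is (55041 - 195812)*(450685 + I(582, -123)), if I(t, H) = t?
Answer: -63525306857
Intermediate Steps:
(55041 - 195812)*(450685 + I(582, -123)) = (55041 - 195812)*(450685 + 582) = -140771*451267 = -63525306857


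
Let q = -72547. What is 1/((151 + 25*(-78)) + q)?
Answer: -1/74346 ≈ -1.3451e-5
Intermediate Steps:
1/((151 + 25*(-78)) + q) = 1/((151 + 25*(-78)) - 72547) = 1/((151 - 1950) - 72547) = 1/(-1799 - 72547) = 1/(-74346) = -1/74346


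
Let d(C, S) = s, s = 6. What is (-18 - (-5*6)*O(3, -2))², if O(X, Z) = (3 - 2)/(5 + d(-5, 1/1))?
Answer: 28224/121 ≈ 233.26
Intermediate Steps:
d(C, S) = 6
O(X, Z) = 1/11 (O(X, Z) = (3 - 2)/(5 + 6) = 1/11)
(-18 - (-5*6)*O(3, -2))² = (-18 - (-5*6)/11)² = (-18 - (-30)/11)² = (-18 - 1*(-30/11))² = (-18 + 30/11)² = (-168/11)² = 28224/121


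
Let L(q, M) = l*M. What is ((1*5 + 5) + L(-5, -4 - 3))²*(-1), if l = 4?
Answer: -324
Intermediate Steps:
L(q, M) = 4*M
((1*5 + 5) + L(-5, -4 - 3))²*(-1) = ((1*5 + 5) + 4*(-4 - 3))²*(-1) = ((5 + 5) + 4*(-7))²*(-1) = (10 - 28)²*(-1) = (-18)²*(-1) = 324*(-1) = -324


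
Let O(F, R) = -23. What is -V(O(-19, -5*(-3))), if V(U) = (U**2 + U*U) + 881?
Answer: -1939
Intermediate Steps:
V(U) = 881 + 2*U**2 (V(U) = (U**2 + U**2) + 881 = 2*U**2 + 881 = 881 + 2*U**2)
-V(O(-19, -5*(-3))) = -(881 + 2*(-23)**2) = -(881 + 2*529) = -(881 + 1058) = -1*1939 = -1939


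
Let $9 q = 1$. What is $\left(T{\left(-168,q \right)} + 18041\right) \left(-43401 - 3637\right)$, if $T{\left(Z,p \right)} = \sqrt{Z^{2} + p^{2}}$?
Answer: $-848612558 - \frac{47038 \sqrt{2286145}}{9} \approx -8.5651 \cdot 10^{8}$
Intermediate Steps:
$q = \frac{1}{9}$ ($q = \frac{1}{9} \cdot 1 = \frac{1}{9} \approx 0.11111$)
$\left(T{\left(-168,q \right)} + 18041\right) \left(-43401 - 3637\right) = \left(\sqrt{\left(-168\right)^{2} + \left(\frac{1}{9}\right)^{2}} + 18041\right) \left(-43401 - 3637\right) = \left(\sqrt{28224 + \frac{1}{81}} + 18041\right) \left(-47038\right) = \left(\sqrt{\frac{2286145}{81}} + 18041\right) \left(-47038\right) = \left(\frac{\sqrt{2286145}}{9} + 18041\right) \left(-47038\right) = \left(18041 + \frac{\sqrt{2286145}}{9}\right) \left(-47038\right) = -848612558 - \frac{47038 \sqrt{2286145}}{9}$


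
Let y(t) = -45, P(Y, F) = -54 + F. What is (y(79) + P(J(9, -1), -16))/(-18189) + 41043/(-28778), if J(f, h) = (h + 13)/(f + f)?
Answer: -743221657/523443042 ≈ -1.4199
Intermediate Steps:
J(f, h) = (13 + h)/(2*f) (J(f, h) = (13 + h)/((2*f)) = (13 + h)*(1/(2*f)) = (13 + h)/(2*f))
(y(79) + P(J(9, -1), -16))/(-18189) + 41043/(-28778) = (-45 + (-54 - 16))/(-18189) + 41043/(-28778) = (-45 - 70)*(-1/18189) + 41043*(-1/28778) = -115*(-1/18189) - 41043/28778 = 115/18189 - 41043/28778 = -743221657/523443042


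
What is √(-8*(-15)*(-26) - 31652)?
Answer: 2*I*√8693 ≈ 186.47*I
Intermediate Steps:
√(-8*(-15)*(-26) - 31652) = √(120*(-26) - 31652) = √(-3120 - 31652) = √(-34772) = 2*I*√8693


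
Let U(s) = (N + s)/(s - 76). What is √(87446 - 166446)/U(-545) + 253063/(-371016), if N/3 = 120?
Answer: -253063/371016 + 1242*I*√790/37 ≈ -0.68208 + 943.48*I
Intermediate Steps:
N = 360 (N = 3*120 = 360)
U(s) = (360 + s)/(-76 + s) (U(s) = (360 + s)/(s - 76) = (360 + s)/(-76 + s))
√(87446 - 166446)/U(-545) + 253063/(-371016) = √(87446 - 166446)/(((360 - 545)/(-76 - 545))) + 253063/(-371016) = √(-79000)/((-185/(-621))) + 253063*(-1/371016) = (10*I*√790)/((-1/621*(-185))) - 253063/371016 = (10*I*√790)/(185/621) - 253063/371016 = (10*I*√790)*(621/185) - 253063/371016 = 1242*I*√790/37 - 253063/371016 = -253063/371016 + 1242*I*√790/37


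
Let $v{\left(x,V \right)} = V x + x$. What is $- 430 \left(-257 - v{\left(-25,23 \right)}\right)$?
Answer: $-147490$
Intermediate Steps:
$v{\left(x,V \right)} = x + V x$
$- 430 \left(-257 - v{\left(-25,23 \right)}\right) = - 430 \left(-257 - - 25 \left(1 + 23\right)\right) = - 430 \left(-257 - \left(-25\right) 24\right) = - 430 \left(-257 - -600\right) = - 430 \left(-257 + 600\right) = \left(-430\right) 343 = -147490$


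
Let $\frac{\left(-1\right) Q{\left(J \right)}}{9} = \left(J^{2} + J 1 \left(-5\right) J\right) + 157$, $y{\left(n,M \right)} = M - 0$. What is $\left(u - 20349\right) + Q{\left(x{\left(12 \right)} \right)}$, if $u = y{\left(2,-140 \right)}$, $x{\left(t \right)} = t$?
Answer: $-16718$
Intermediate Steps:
$y{\left(n,M \right)} = M$ ($y{\left(n,M \right)} = M + 0 = M$)
$u = -140$
$Q{\left(J \right)} = -1413 + 36 J^{2}$ ($Q{\left(J \right)} = - 9 \left(\left(J^{2} + J 1 \left(-5\right) J\right) + 157\right) = - 9 \left(\left(J^{2} + J \left(-5\right) J\right) + 157\right) = - 9 \left(\left(J^{2} + - 5 J J\right) + 157\right) = - 9 \left(\left(J^{2} - 5 J^{2}\right) + 157\right) = - 9 \left(- 4 J^{2} + 157\right) = - 9 \left(157 - 4 J^{2}\right) = -1413 + 36 J^{2}$)
$\left(u - 20349\right) + Q{\left(x{\left(12 \right)} \right)} = \left(-140 - 20349\right) - \left(1413 - 36 \cdot 12^{2}\right) = -20489 + \left(-1413 + 36 \cdot 144\right) = -20489 + \left(-1413 + 5184\right) = -20489 + 3771 = -16718$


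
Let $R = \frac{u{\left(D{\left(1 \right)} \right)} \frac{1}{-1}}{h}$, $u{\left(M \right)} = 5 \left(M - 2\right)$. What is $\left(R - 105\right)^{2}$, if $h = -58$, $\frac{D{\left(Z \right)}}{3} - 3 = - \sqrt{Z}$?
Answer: $\frac{9211225}{841} \approx 10953.0$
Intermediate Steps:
$D{\left(Z \right)} = 9 - 3 \sqrt{Z}$ ($D{\left(Z \right)} = 9 + 3 \left(- \sqrt{Z}\right) = 9 - 3 \sqrt{Z}$)
$u{\left(M \right)} = -10 + 5 M$ ($u{\left(M \right)} = 5 \left(-2 + M\right) = -10 + 5 M$)
$R = \frac{10}{29}$ ($R = \frac{\left(-10 + 5 \left(9 - 3 \sqrt{1}\right)\right) \frac{1}{-1}}{-58} = \left(-10 + 5 \left(9 - 3\right)\right) \left(-1\right) \left(- \frac{1}{58}\right) = \left(-10 + 5 \cdot 6\right) \left(-1\right) \left(- \frac{1}{58}\right) = \left(-10 + 30\right) \left(-1\right) \left(- \frac{1}{58}\right) = 20 \left(-1\right) \left(- \frac{1}{58}\right) = \left(-20\right) \left(- \frac{1}{58}\right) = \frac{10}{29} \approx 0.34483$)
$\left(R - 105\right)^{2} = \left(\frac{10}{29} - 105\right)^{2} = \left(- \frac{3035}{29}\right)^{2} = \frac{9211225}{841}$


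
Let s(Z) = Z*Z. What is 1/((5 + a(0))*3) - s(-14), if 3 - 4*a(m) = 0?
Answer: -13520/69 ≈ -195.94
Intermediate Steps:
s(Z) = Z**2
a(m) = 3/4 (a(m) = 3/4 - 1/4*0 = 3/4 + 0 = 3/4)
1/((5 + a(0))*3) - s(-14) = 1/((5 + 3/4)*3) - 1*(-14)**2 = 1/((23/4)*3) - 1*196 = 1/(69/4) - 196 = 4/69 - 196 = -13520/69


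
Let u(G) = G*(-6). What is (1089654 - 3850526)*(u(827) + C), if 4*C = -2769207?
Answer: 1925055963990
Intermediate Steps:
C = -2769207/4 (C = (1/4)*(-2769207) = -2769207/4 ≈ -6.9230e+5)
u(G) = -6*G
(1089654 - 3850526)*(u(827) + C) = (1089654 - 3850526)*(-6*827 - 2769207/4) = -2760872*(-4962 - 2769207/4) = -2760872*(-2789055/4) = 1925055963990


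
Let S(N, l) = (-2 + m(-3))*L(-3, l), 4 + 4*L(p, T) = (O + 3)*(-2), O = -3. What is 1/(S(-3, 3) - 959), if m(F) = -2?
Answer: -1/955 ≈ -0.0010471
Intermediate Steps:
L(p, T) = -1 (L(p, T) = -1 + ((-3 + 3)*(-2))/4 = -1 + (0*(-2))/4 = -1 + (¼)*0 = -1 + 0 = -1)
S(N, l) = 4 (S(N, l) = (-2 - 2)*(-1) = -4*(-1) = 4)
1/(S(-3, 3) - 959) = 1/(4 - 959) = 1/(-955) = -1/955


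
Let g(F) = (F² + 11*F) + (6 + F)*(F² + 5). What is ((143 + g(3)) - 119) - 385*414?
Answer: -159198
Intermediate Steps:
g(F) = F² + 11*F + (5 + F²)*(6 + F) (g(F) = (F² + 11*F) + (6 + F)*(5 + F²) = (F² + 11*F) + (5 + F²)*(6 + F) = F² + 11*F + (5 + F²)*(6 + F))
((143 + g(3)) - 119) - 385*414 = ((143 + (30 + 3³ + 7*3² + 16*3)) - 119) - 385*414 = ((143 + (30 + 27 + 7*9 + 48)) - 119) - 159390 = ((143 + (30 + 27 + 63 + 48)) - 119) - 159390 = ((143 + 168) - 119) - 159390 = (311 - 119) - 159390 = 192 - 159390 = -159198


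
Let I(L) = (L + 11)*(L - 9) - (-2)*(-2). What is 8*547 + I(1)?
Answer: 4276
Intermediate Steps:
I(L) = -4 + (-9 + L)*(11 + L) (I(L) = (11 + L)*(-9 + L) - 1*4 = (-9 + L)*(11 + L) - 4 = -4 + (-9 + L)*(11 + L))
8*547 + I(1) = 8*547 + (-103 + 1**2 + 2*1) = 4376 + (-103 + 1 + 2) = 4376 - 100 = 4276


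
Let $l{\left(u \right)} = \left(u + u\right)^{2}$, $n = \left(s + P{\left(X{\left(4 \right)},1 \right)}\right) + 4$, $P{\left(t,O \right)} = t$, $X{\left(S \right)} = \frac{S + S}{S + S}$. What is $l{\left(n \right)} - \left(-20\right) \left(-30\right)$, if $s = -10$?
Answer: $-500$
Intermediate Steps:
$X{\left(S \right)} = 1$ ($X{\left(S \right)} = \frac{2 S}{2 S} = 2 S \frac{1}{2 S} = 1$)
$n = -5$ ($n = \left(-10 + 1\right) + 4 = -9 + 4 = -5$)
$l{\left(u \right)} = 4 u^{2}$ ($l{\left(u \right)} = \left(2 u\right)^{2} = 4 u^{2}$)
$l{\left(n \right)} - \left(-20\right) \left(-30\right) = 4 \left(-5\right)^{2} - \left(-20\right) \left(-30\right) = 4 \cdot 25 - 600 = 100 - 600 = -500$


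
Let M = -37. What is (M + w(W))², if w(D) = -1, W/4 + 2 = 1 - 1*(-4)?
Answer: 1444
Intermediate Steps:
W = 12 (W = -8 + 4*(1 - 1*(-4)) = -8 + 4*(1 + 4) = -8 + 4*5 = -8 + 20 = 12)
(M + w(W))² = (-37 - 1)² = (-38)² = 1444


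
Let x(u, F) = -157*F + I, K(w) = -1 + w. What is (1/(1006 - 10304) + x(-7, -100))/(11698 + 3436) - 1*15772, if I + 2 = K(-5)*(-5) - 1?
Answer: -2219225449859/140715932 ≈ -15771.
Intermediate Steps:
I = 27 (I = -2 + ((-1 - 5)*(-5) - 1) = -2 + (-6*(-5) - 1) = -2 + (30 - 1) = -2 + 29 = 27)
x(u, F) = 27 - 157*F (x(u, F) = -157*F + 27 = 27 - 157*F)
(1/(1006 - 10304) + x(-7, -100))/(11698 + 3436) - 1*15772 = (1/(1006 - 10304) + (27 - 157*(-100)))/(11698 + 3436) - 1*15772 = (1/(-9298) + (27 + 15700))/15134 - 15772 = (-1/9298 + 15727)*(1/15134) - 15772 = (146229645/9298)*(1/15134) - 15772 = 146229645/140715932 - 15772 = -2219225449859/140715932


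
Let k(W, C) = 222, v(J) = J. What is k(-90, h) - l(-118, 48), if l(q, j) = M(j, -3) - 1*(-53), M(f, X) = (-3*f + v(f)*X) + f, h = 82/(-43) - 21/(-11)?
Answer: 409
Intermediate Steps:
h = 1/473 (h = 82*(-1/43) - 21*(-1/11) = -82/43 + 21/11 = 1/473 ≈ 0.0021142)
M(f, X) = -2*f + X*f (M(f, X) = (-3*f + f*X) + f = (-3*f + X*f) + f = -2*f + X*f)
l(q, j) = 53 - 5*j (l(q, j) = j*(-2 - 3) - 1*(-53) = j*(-5) + 53 = -5*j + 53 = 53 - 5*j)
k(-90, h) - l(-118, 48) = 222 - (53 - 5*48) = 222 - (53 - 240) = 222 - 1*(-187) = 222 + 187 = 409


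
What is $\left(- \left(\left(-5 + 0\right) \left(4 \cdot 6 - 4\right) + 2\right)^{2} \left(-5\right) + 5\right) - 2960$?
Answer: $45065$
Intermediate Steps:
$\left(- \left(\left(-5 + 0\right) \left(4 \cdot 6 - 4\right) + 2\right)^{2} \left(-5\right) + 5\right) - 2960 = \left(- \left(- 5 \left(24 - 4\right) + 2\right)^{2} \left(-5\right) + 5\right) - 2960 = \left(- \left(\left(-5\right) 20 + 2\right)^{2} \left(-5\right) + 5\right) - 2960 = \left(- \left(-100 + 2\right)^{2} \left(-5\right) + 5\right) - 2960 = \left(- \left(-98\right)^{2} \left(-5\right) + 5\right) - 2960 = \left(\left(-1\right) 9604 \left(-5\right) + 5\right) - 2960 = \left(\left(-9604\right) \left(-5\right) + 5\right) - 2960 = \left(48020 + 5\right) - 2960 = 48025 - 2960 = 45065$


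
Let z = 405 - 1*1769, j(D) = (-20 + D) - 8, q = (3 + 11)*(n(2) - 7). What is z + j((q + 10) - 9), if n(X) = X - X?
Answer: -1489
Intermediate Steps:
n(X) = 0
q = -98 (q = (3 + 11)*(0 - 7) = 14*(-7) = -98)
j(D) = -28 + D
z = -1364 (z = 405 - 1769 = -1364)
z + j((q + 10) - 9) = -1364 + (-28 + ((-98 + 10) - 9)) = -1364 + (-28 + (-88 - 9)) = -1364 + (-28 - 97) = -1364 - 125 = -1489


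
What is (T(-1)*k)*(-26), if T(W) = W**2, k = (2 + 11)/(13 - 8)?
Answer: -338/5 ≈ -67.600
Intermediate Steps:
k = 13/5 ≈ 2.6000
(T(-1)*k)*(-26) = ((-1)**2*(13/5))*(-26) = (1*(13/5))*(-26) = (13/5)*(-26) = -338/5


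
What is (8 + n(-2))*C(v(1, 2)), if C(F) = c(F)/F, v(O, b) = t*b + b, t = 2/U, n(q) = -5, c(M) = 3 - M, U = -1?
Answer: -15/2 ≈ -7.5000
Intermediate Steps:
t = -2 (t = 2/(-1) = 2*(-1) = -2)
v(O, b) = -b (v(O, b) = -2*b + b = -b)
C(F) = (3 - F)/F
(8 + n(-2))*C(v(1, 2)) = (8 - 5)*((3 - (-1)*2)/((-1*2))) = 3*((3 - 1*(-2))/(-2)) = 3*(-(3 + 2)/2) = 3*(-½*5) = 3*(-5/2) = -15/2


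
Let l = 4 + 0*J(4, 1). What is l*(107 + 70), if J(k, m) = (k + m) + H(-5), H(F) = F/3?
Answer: 708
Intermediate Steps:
H(F) = F/3 (H(F) = F*(⅓) = F/3)
J(k, m) = -5/3 + k + m (J(k, m) = (k + m) + (⅓)*(-5) = (k + m) - 5/3 = -5/3 + k + m)
l = 4 (l = 4 + 0*(-5/3 + 4 + 1) = 4 + 0*(10/3) = 4 + 0 = 4)
l*(107 + 70) = 4*(107 + 70) = 4*177 = 708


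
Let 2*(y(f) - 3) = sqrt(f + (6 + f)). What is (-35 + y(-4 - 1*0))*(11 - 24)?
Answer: 416 - 13*I*sqrt(2)/2 ≈ 416.0 - 9.1924*I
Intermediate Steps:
y(f) = 3 + sqrt(6 + 2*f)/2 (y(f) = 3 + sqrt(f + (6 + f))/2 = 3 + sqrt(6 + 2*f)/2)
(-35 + y(-4 - 1*0))*(11 - 24) = (-35 + (3 + sqrt(6 + 2*(-4 - 1*0))/2))*(11 - 24) = (-35 + (3 + sqrt(6 + 2*(-4 + 0))/2))*(-13) = (-35 + (3 + sqrt(6 + 2*(-4))/2))*(-13) = (-35 + (3 + sqrt(6 - 8)/2))*(-13) = (-35 + (3 + sqrt(-2)/2))*(-13) = (-35 + (3 + (I*sqrt(2))/2))*(-13) = (-35 + (3 + I*sqrt(2)/2))*(-13) = (-32 + I*sqrt(2)/2)*(-13) = 416 - 13*I*sqrt(2)/2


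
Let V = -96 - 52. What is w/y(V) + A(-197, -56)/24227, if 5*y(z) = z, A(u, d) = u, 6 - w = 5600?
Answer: 338800017/1792798 ≈ 188.98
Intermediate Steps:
w = -5594 (w = 6 - 1*5600 = 6 - 5600 = -5594)
V = -148
y(z) = z/5
w/y(V) + A(-197, -56)/24227 = -5594/((⅕)*(-148)) - 197/24227 = -5594/(-148/5) - 197*1/24227 = -5594*(-5/148) - 197/24227 = 13985/74 - 197/24227 = 338800017/1792798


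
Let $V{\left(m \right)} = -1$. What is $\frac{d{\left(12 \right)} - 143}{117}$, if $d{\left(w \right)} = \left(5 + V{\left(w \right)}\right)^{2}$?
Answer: $- \frac{127}{117} \approx -1.0855$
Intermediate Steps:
$d{\left(w \right)} = 16$ ($d{\left(w \right)} = \left(5 - 1\right)^{2} = 4^{2} = 16$)
$\frac{d{\left(12 \right)} - 143}{117} = \frac{16 - 143}{117} = \left(-127\right) \frac{1}{117} = - \frac{127}{117}$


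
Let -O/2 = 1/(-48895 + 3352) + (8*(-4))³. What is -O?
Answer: -2984706050/45543 ≈ -65536.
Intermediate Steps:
O = 2984706050/45543 (O = -2*(1/(-48895 + 3352) + (8*(-4))³) = -2*(1/(-45543) + (-32)³) = -2*(-1/45543 - 32768) = -2*(-1492353025/45543) = 2984706050/45543 ≈ 65536.)
-O = -1*2984706050/45543 = -2984706050/45543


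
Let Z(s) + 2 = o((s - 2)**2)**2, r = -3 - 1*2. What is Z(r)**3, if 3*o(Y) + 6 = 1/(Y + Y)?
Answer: 5061603489625873/645779095649856 ≈ 7.8380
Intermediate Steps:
r = -5 (r = -3 - 2 = -5)
o(Y) = -2 + 1/(6*Y) (o(Y) = -2 + 1/(3*(Y + Y)) = -2 + 1/(3*((2*Y))) = -2 + (1/(2*Y))/3 = -2 + 1/(6*Y))
Z(s) = -2 + (-2 + 1/(6*(-2 + s)**2))**2 (Z(s) = -2 + (-2 + 1/(6*((s - 2)**2)))**2 = -2 + (-2 + 1/(6*((-2 + s)**2)))**2 = -2 + (-2 + 1/(6*(-2 + s)**2))**2)
Z(r)**3 = (-2 + (-1 + 12*(-2 - 5)**2)**2/(36*(-2 - 5)**4))**3 = (-2 + (1/36)*(-1 + 12*(-7)**2)**2/(-7)**4)**3 = (-2 + (1/36)*(-1 + 12*49)**2*(1/2401))**3 = (-2 + (1/36)*(-1 + 588)**2*(1/2401))**3 = (-2 + (1/36)*587**2*(1/2401))**3 = (-2 + (1/36)*344569*(1/2401))**3 = (-2 + 344569/86436)**3 = (171697/86436)**3 = 5061603489625873/645779095649856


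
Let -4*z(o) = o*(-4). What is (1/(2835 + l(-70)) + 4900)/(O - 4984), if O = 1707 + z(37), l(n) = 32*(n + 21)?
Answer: -6208301/4105080 ≈ -1.5123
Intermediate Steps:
l(n) = 672 + 32*n (l(n) = 32*(21 + n) = 672 + 32*n)
z(o) = o (z(o) = -o*(-4)/4 = -(-1)*o = o)
O = 1744 (O = 1707 + 37 = 1744)
(1/(2835 + l(-70)) + 4900)/(O - 4984) = (1/(2835 + (672 + 32*(-70))) + 4900)/(1744 - 4984) = (1/(2835 + (672 - 2240)) + 4900)/(-3240) = (1/(2835 - 1568) + 4900)*(-1/3240) = (1/1267 + 4900)*(-1/3240) = (6208301/1267)*(-1/3240) = -6208301/4105080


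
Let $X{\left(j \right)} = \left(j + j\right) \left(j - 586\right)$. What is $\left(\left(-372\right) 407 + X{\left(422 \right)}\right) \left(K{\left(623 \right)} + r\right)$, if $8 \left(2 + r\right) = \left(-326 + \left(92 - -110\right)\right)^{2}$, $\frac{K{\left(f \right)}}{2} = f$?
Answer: $-917570120$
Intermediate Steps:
$K{\left(f \right)} = 2 f$
$X{\left(j \right)} = 2 j \left(-586 + j\right)$
$r = 1920$ ($r = -2 + \frac{\left(-326 + \left(92 - -110\right)\right)^{2}}{8} = -2 + \frac{\left(-326 + \left(92 + 110\right)\right)^{2}}{8} = -2 + \frac{\left(-326 + 202\right)^{2}}{8} = -2 + \frac{\left(-124\right)^{2}}{8} = -2 + \frac{1}{8} \cdot 15376 = -2 + 1922 = 1920$)
$\left(\left(-372\right) 407 + X{\left(422 \right)}\right) \left(K{\left(623 \right)} + r\right) = \left(\left(-372\right) 407 + 2 \cdot 422 \left(-586 + 422\right)\right) \left(2 \cdot 623 + 1920\right) = \left(-151404 + 2 \cdot 422 \left(-164\right)\right) \left(1246 + 1920\right) = \left(-151404 - 138416\right) 3166 = \left(-289820\right) 3166 = -917570120$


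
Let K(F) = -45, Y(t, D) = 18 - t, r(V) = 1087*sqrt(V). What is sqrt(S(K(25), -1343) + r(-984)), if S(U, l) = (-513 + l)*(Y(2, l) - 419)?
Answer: sqrt(747968 + 2174*I*sqrt(246)) ≈ 865.08 + 19.708*I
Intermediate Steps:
S(U, l) = 206739 - 403*l (S(U, l) = (-513 + l)*((18 - 1*2) - 419) = (-513 + l)*((18 - 2) - 419) = (-513 + l)*(16 - 419) = (-513 + l)*(-403) = 206739 - 403*l)
sqrt(S(K(25), -1343) + r(-984)) = sqrt((206739 - 403*(-1343)) + 1087*sqrt(-984)) = sqrt((206739 + 541229) + 1087*(2*I*sqrt(246))) = sqrt(747968 + 2174*I*sqrt(246))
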